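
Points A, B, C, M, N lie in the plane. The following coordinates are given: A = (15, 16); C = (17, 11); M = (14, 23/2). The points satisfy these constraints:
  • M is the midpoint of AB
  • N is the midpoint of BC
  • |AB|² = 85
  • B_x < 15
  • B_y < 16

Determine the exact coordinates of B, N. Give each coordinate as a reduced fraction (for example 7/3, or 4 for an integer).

B = (13, 7)
N = (15, 9)

1. B_x = 13  [B = 2·M−A = 2·(14, 23/2)−(15, 16)]
2. B_y = 7  [B = 2·M−A = 2·(14, 23/2)−(15, 16)]
   so B = (13, 7)
3. N_x = 15  [2·N = B+C = (13, 7)+(17, 11)]
4. N_y = 9  [2·N = B+C = (13, 7)+(17, 11)]
   so N = (15, 9)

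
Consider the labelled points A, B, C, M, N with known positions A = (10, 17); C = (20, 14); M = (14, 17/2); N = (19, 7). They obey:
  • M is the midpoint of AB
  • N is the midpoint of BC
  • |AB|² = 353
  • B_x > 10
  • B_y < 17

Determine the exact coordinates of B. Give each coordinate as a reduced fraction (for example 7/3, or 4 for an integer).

B = (18, 0)

1. B_x = 18  [B = 2·M−A = 2·(14, 17/2)−(10, 17)]
2. B_y = 0  [B = 2·M−A = 2·(14, 17/2)−(10, 17)]
   so B = (18, 0)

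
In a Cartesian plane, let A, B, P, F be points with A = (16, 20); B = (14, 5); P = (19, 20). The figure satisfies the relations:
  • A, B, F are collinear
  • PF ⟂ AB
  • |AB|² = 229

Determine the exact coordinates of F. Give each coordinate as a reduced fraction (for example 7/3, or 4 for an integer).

1. F_x = 3676/229  [[A, B, F are collinear ⇒ 15x-2y-200=0] ∩ [PF ⟂ AB ⇒ -2x-15y+338=0]]
2. F_y = 4670/229  [[A, B, F are collinear ⇒ 15x-2y-200=0] ∩ [PF ⟂ AB ⇒ -2x-15y+338=0]]
   so F = (3676/229, 4670/229)

F = (3676/229, 4670/229)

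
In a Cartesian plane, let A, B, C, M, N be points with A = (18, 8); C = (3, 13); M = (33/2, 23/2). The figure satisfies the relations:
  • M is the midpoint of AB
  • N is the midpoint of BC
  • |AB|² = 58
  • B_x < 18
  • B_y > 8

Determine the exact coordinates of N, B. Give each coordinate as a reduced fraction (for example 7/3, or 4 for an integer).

N = (9, 14)
B = (15, 15)

1. B_x = 15  [B = 2·M−A = 2·(33/2, 23/2)−(18, 8)]
2. B_y = 15  [B = 2·M−A = 2·(33/2, 23/2)−(18, 8)]
   so B = (15, 15)
3. N_x = 9  [2·N = B+C = (15, 15)+(3, 13)]
4. N_y = 14  [2·N = B+C = (15, 15)+(3, 13)]
   so N = (9, 14)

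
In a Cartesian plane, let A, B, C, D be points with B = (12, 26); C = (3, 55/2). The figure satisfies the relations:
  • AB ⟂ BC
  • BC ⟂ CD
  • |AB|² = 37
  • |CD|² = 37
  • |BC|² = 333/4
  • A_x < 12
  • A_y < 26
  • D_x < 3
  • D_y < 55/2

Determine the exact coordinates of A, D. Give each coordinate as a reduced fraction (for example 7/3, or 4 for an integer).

A = (11, 20)
D = (2, 43/2)

1. A_x = 11  [[AB ⟂ BC ⇒ 9x-3/2y-69=0] ∩ [|A−(12, 26)|²=37]]
2. A_y = 20  [[AB ⟂ BC ⇒ 9x-3/2y-69=0] ∩ [|A−(12, 26)|²=37]]
   so A = (11, 20)
3. D_x = 2  [[BC ⟂ CD ⇒ -9x+3/2y-57/4=0] ∩ [|D−(3, 55/2)|²=37]]
4. D_y = 43/2  [[BC ⟂ CD ⇒ -9x+3/2y-57/4=0] ∩ [|D−(3, 55/2)|²=37]]
   so D = (2, 43/2)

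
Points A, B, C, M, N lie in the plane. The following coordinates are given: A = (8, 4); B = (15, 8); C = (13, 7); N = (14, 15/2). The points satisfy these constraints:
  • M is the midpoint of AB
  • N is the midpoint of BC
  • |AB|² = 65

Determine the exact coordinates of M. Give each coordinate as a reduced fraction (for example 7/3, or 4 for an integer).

1. M_x = 23/2  [2·M = A+B = (8, 4)+(15, 8)]
2. M_y = 6  [2·M = A+B = (8, 4)+(15, 8)]
   so M = (23/2, 6)

M = (23/2, 6)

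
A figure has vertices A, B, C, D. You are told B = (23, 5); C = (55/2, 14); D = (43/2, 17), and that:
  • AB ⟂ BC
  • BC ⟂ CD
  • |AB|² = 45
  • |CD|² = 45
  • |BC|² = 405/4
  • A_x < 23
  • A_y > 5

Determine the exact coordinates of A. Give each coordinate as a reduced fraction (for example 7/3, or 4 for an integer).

A = (17, 8)

1. A_x = 17  [[AB ⟂ BC ⇒ -9/2x-9y+297/2=0] ∩ [|A−(23, 5)|²=45]]
2. A_y = 8  [[AB ⟂ BC ⇒ -9/2x-9y+297/2=0] ∩ [|A−(23, 5)|²=45]]
   so A = (17, 8)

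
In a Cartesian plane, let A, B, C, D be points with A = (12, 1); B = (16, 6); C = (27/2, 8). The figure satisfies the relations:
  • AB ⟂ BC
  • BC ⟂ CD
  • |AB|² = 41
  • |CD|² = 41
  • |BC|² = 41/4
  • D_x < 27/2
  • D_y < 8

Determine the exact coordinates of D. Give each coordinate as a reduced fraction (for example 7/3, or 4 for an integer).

1. D_x = 19/2  [[BC ⟂ CD ⇒ -5/2x+2y+71/4=0] ∩ [|D−(27/2, 8)|²=41]]
2. D_y = 3  [[BC ⟂ CD ⇒ -5/2x+2y+71/4=0] ∩ [|D−(27/2, 8)|²=41]]
   so D = (19/2, 3)

D = (19/2, 3)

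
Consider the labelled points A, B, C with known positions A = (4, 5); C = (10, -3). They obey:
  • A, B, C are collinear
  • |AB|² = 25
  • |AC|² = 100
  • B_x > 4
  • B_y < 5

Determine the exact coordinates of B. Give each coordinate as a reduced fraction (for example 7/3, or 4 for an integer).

1. B_x = 7  [[A, B, C are collinear ⇒ -8x-6y+62=0] ∩ [|B−(4, 5)|²=25]]
2. B_y = 1  [[A, B, C are collinear ⇒ -8x-6y+62=0] ∩ [|B−(4, 5)|²=25]]
   so B = (7, 1)

B = (7, 1)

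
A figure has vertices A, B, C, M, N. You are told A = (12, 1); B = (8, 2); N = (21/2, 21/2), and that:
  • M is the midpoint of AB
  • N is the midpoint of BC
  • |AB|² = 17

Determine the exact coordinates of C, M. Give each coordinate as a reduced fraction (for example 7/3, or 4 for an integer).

1. M_x = 10  [2·M = A+B = (12, 1)+(8, 2)]
2. M_y = 3/2  [2·M = A+B = (12, 1)+(8, 2)]
   so M = (10, 3/2)
3. C_x = 13  [C = 2·N−B = 2·(21/2, 21/2)−(8, 2)]
4. C_y = 19  [C = 2·N−B = 2·(21/2, 21/2)−(8, 2)]
   so C = (13, 19)

C = (13, 19)
M = (10, 3/2)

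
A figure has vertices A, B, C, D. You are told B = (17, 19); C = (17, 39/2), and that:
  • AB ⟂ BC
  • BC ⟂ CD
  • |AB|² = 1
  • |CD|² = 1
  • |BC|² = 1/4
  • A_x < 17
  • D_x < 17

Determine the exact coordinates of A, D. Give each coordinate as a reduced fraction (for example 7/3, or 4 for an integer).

1. A_x = 16  [[AB ⟂ BC ⇒ -1/2y+19/2=0] ∩ [|A−(17, 19)|²=1]]
2. A_y = 19  [[AB ⟂ BC ⇒ -1/2y+19/2=0] ∩ [|A−(17, 19)|²=1]]
   so A = (16, 19)
3. D_x = 16  [[BC ⟂ CD ⇒ 1/2y-39/4=0] ∩ [|D−(17, 39/2)|²=1]]
4. D_y = 39/2  [[BC ⟂ CD ⇒ 1/2y-39/4=0] ∩ [|D−(17, 39/2)|²=1]]
   so D = (16, 39/2)

A = (16, 19)
D = (16, 39/2)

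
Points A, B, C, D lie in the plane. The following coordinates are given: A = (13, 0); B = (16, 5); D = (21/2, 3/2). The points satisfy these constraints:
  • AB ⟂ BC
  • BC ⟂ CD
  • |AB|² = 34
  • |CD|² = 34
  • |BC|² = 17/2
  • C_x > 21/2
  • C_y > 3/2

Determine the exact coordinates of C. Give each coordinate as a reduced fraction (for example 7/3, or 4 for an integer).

1. C_x = 27/2  [[AB ⟂ BC ⇒ 3x+5y-73=0] ∩ [|C−(21/2, 3/2)|²=34]]
2. C_y = 13/2  [[AB ⟂ BC ⇒ 3x+5y-73=0] ∩ [|C−(21/2, 3/2)|²=34]]
   so C = (27/2, 13/2)

C = (27/2, 13/2)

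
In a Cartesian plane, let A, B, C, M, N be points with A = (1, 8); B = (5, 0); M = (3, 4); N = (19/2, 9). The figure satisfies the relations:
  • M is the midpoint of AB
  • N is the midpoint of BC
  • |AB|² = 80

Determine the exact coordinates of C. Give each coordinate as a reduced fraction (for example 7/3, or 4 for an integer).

C = (14, 18)

1. C_x = 14  [C = 2·N−B = 2·(19/2, 9)−(5, 0)]
2. C_y = 18  [C = 2·N−B = 2·(19/2, 9)−(5, 0)]
   so C = (14, 18)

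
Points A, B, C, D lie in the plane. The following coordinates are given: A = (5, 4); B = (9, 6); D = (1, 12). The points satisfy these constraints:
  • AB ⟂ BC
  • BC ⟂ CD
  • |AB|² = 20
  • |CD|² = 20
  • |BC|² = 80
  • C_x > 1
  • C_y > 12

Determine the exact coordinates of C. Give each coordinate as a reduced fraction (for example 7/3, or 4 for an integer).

1. C_x = 5  [[AB ⟂ BC ⇒ 4x+2y-48=0] ∩ [|C−(1, 12)|²=20]]
2. C_y = 14  [[AB ⟂ BC ⇒ 4x+2y-48=0] ∩ [|C−(1, 12)|²=20]]
   so C = (5, 14)

C = (5, 14)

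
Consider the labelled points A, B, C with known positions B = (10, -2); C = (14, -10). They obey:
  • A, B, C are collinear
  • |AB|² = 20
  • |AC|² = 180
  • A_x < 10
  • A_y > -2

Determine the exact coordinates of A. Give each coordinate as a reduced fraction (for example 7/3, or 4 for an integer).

A = (8, 2)

1. A_x = 8  [[A, B, C are collinear ⇒ 8x+4y-72=0] ∩ [|A−(10, -2)|²=20]]
2. A_y = 2  [[A, B, C are collinear ⇒ 8x+4y-72=0] ∩ [|A−(10, -2)|²=20]]
   so A = (8, 2)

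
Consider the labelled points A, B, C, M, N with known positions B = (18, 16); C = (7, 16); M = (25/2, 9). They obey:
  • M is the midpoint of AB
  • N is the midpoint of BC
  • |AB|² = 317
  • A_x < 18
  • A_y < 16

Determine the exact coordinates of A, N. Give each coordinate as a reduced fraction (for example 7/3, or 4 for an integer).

A = (7, 2)
N = (25/2, 16)

1. A_x = 7  [A = 2·M−B = 2·(25/2, 9)−(18, 16)]
2. A_y = 2  [A = 2·M−B = 2·(25/2, 9)−(18, 16)]
   so A = (7, 2)
3. N_x = 25/2  [2·N = B+C = (18, 16)+(7, 16)]
4. N_y = 16  [2·N = B+C = (18, 16)+(7, 16)]
   so N = (25/2, 16)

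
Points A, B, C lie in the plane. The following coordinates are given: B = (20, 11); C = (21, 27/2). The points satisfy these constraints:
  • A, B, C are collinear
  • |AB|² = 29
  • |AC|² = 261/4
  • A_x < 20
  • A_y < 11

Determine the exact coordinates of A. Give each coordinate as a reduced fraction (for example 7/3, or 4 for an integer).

A = (18, 6)

1. A_x = 18  [[A, B, C are collinear ⇒ -5/2x+1y+39=0] ∩ [|A−(20, 11)|²=29]]
2. A_y = 6  [[A, B, C are collinear ⇒ -5/2x+1y+39=0] ∩ [|A−(20, 11)|²=29]]
   so A = (18, 6)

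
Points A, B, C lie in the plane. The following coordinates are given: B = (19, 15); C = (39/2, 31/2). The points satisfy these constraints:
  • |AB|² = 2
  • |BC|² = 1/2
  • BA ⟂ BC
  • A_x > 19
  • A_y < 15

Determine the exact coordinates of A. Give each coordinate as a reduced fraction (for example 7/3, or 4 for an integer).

A = (20, 14)

1. A_x = 20  [[BA ⟂ BC ⇒ 1/2x+1/2y-17=0] ∩ [|A−(19, 15)|²=2]]
2. A_y = 14  [[BA ⟂ BC ⇒ 1/2x+1/2y-17=0] ∩ [|A−(19, 15)|²=2]]
   so A = (20, 14)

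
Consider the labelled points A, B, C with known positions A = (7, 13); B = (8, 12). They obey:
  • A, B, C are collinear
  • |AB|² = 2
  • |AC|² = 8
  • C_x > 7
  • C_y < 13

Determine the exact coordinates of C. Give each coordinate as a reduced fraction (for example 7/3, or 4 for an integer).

C = (9, 11)

1. C_x = 9  [[A, B, C are collinear ⇒ 1x+1y-20=0] ∩ [|C−(7, 13)|²=8]]
2. C_y = 11  [[A, B, C are collinear ⇒ 1x+1y-20=0] ∩ [|C−(7, 13)|²=8]]
   so C = (9, 11)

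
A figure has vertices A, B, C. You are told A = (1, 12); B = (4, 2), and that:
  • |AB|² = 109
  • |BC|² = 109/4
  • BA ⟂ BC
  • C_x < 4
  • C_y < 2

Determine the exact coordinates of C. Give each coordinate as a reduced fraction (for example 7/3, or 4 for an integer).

1. C_x = -1  [[BA ⟂ BC ⇒ -3x+10y-8=0] ∩ [|C−(4, 2)|²=109/4]]
2. C_y = 1/2  [[BA ⟂ BC ⇒ -3x+10y-8=0] ∩ [|C−(4, 2)|²=109/4]]
   so C = (-1, 1/2)

C = (-1, 1/2)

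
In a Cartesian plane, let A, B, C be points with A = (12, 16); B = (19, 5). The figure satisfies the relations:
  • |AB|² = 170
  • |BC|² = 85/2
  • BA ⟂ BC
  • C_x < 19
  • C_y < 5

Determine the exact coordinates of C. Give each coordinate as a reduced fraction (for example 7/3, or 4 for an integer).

C = (27/2, 3/2)

1. C_x = 27/2  [[BA ⟂ BC ⇒ -7x+11y+78=0] ∩ [|C−(19, 5)|²=85/2]]
2. C_y = 3/2  [[BA ⟂ BC ⇒ -7x+11y+78=0] ∩ [|C−(19, 5)|²=85/2]]
   so C = (27/2, 3/2)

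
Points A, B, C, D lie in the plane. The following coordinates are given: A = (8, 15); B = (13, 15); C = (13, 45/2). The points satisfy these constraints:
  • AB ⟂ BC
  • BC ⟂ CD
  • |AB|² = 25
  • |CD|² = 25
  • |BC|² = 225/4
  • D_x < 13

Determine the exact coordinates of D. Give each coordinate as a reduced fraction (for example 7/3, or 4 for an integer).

1. D_x = 8  [[BC ⟂ CD ⇒ 15/2y-675/4=0] ∩ [|D−(13, 45/2)|²=25]]
2. D_y = 45/2  [[BC ⟂ CD ⇒ 15/2y-675/4=0] ∩ [|D−(13, 45/2)|²=25]]
   so D = (8, 45/2)

D = (8, 45/2)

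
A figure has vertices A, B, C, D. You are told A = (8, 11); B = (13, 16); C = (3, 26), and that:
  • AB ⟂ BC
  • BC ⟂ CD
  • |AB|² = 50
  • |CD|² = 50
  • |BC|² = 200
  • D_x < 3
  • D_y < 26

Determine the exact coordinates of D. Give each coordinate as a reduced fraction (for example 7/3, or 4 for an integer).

1. D_x = -2  [[BC ⟂ CD ⇒ -10x+10y-230=0] ∩ [|D−(3, 26)|²=50]]
2. D_y = 21  [[BC ⟂ CD ⇒ -10x+10y-230=0] ∩ [|D−(3, 26)|²=50]]
   so D = (-2, 21)

D = (-2, 21)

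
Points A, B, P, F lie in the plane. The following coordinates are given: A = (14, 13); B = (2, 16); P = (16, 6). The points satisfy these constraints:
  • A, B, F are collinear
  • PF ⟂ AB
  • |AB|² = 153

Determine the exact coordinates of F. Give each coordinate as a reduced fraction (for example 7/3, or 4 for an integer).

1. F_x = 298/17  [[A, B, F are collinear ⇒ -3x-12y+198=0] ∩ [PF ⟂ AB ⇒ -12x+3y+174=0]]
2. F_y = 206/17  [[A, B, F are collinear ⇒ -3x-12y+198=0] ∩ [PF ⟂ AB ⇒ -12x+3y+174=0]]
   so F = (298/17, 206/17)

F = (298/17, 206/17)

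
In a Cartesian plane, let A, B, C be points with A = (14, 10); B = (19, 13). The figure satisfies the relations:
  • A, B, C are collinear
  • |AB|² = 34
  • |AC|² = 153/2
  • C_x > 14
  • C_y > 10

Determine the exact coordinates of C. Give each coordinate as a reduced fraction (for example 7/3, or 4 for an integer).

C = (43/2, 29/2)

1. C_x = 43/2  [[A, B, C are collinear ⇒ -3x+5y-8=0] ∩ [|C−(14, 10)|²=153/2]]
2. C_y = 29/2  [[A, B, C are collinear ⇒ -3x+5y-8=0] ∩ [|C−(14, 10)|²=153/2]]
   so C = (43/2, 29/2)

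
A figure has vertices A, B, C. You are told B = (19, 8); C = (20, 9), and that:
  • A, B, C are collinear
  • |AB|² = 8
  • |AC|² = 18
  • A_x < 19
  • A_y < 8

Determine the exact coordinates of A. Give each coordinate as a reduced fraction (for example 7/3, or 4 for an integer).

A = (17, 6)

1. A_x = 17  [[A, B, C are collinear ⇒ -1x+1y+11=0] ∩ [|A−(19, 8)|²=8]]
2. A_y = 6  [[A, B, C are collinear ⇒ -1x+1y+11=0] ∩ [|A−(19, 8)|²=8]]
   so A = (17, 6)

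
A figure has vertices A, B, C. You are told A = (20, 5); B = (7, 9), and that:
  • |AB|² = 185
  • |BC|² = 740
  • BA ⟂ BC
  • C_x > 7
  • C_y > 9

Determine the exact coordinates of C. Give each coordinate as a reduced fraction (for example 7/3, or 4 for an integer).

1. C_x = 15  [[BA ⟂ BC ⇒ 13x-4y-55=0] ∩ [|C−(7, 9)|²=740]]
2. C_y = 35  [[BA ⟂ BC ⇒ 13x-4y-55=0] ∩ [|C−(7, 9)|²=740]]
   so C = (15, 35)

C = (15, 35)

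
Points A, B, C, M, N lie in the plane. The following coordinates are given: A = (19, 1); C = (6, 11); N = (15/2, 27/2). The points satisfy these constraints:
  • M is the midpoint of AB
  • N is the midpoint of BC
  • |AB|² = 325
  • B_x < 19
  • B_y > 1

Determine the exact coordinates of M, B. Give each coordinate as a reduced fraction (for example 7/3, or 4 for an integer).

M = (14, 17/2)
B = (9, 16)

1. B_x = 9  [B = 2·N−C = 2·(15/2, 27/2)−(6, 11)]
2. B_y = 16  [B = 2·N−C = 2·(15/2, 27/2)−(6, 11)]
   so B = (9, 16)
3. M_x = 14  [2·M = A+B = (19, 1)+(9, 16)]
4. M_y = 17/2  [2·M = A+B = (19, 1)+(9, 16)]
   so M = (14, 17/2)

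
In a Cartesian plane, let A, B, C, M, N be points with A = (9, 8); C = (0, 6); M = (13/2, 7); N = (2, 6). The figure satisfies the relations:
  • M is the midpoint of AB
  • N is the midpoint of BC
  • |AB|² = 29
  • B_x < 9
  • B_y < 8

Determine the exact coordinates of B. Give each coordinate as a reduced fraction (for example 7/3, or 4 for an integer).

1. B_x = 4  [B = 2·M−A = 2·(13/2, 7)−(9, 8)]
2. B_y = 6  [B = 2·M−A = 2·(13/2, 7)−(9, 8)]
   so B = (4, 6)

B = (4, 6)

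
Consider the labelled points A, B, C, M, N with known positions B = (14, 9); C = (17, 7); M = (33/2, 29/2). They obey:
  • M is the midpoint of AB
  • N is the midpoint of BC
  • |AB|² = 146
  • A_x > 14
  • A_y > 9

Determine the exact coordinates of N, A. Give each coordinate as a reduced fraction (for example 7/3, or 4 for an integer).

N = (31/2, 8)
A = (19, 20)

1. A_x = 19  [A = 2·M−B = 2·(33/2, 29/2)−(14, 9)]
2. A_y = 20  [A = 2·M−B = 2·(33/2, 29/2)−(14, 9)]
   so A = (19, 20)
3. N_x = 31/2  [2·N = B+C = (14, 9)+(17, 7)]
4. N_y = 8  [2·N = B+C = (14, 9)+(17, 7)]
   so N = (31/2, 8)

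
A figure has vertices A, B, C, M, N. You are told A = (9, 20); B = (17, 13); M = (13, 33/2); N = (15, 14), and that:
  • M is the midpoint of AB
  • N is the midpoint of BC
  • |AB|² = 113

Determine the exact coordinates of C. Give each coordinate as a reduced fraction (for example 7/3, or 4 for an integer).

1. C_x = 13  [C = 2·N−B = 2·(15, 14)−(17, 13)]
2. C_y = 15  [C = 2·N−B = 2·(15, 14)−(17, 13)]
   so C = (13, 15)

C = (13, 15)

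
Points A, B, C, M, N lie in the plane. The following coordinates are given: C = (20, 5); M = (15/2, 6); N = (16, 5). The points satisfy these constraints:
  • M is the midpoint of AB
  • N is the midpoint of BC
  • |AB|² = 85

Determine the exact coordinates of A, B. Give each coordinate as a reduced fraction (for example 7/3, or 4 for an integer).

A = (3, 7)
B = (12, 5)

1. B_x = 12  [B = 2·N−C = 2·(16, 5)−(20, 5)]
2. B_y = 5  [B = 2·N−C = 2·(16, 5)−(20, 5)]
   so B = (12, 5)
3. A_x = 3  [A = 2·M−B = 2·(15/2, 6)−(12, 5)]
4. A_y = 7  [A = 2·M−B = 2·(15/2, 6)−(12, 5)]
   so A = (3, 7)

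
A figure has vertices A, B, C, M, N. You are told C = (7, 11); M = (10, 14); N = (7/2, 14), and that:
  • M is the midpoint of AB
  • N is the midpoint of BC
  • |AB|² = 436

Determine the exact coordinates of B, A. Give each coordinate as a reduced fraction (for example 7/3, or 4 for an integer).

1. B_x = 0  [B = 2·N−C = 2·(7/2, 14)−(7, 11)]
2. B_y = 17  [B = 2·N−C = 2·(7/2, 14)−(7, 11)]
   so B = (0, 17)
3. A_x = 20  [A = 2·M−B = 2·(10, 14)−(0, 17)]
4. A_y = 11  [A = 2·M−B = 2·(10, 14)−(0, 17)]
   so A = (20, 11)

B = (0, 17)
A = (20, 11)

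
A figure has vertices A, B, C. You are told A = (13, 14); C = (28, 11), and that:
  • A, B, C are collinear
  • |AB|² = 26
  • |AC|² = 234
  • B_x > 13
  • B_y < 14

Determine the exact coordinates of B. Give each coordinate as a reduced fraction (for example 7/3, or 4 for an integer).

1. B_x = 18  [[A, B, C are collinear ⇒ -3x-15y+249=0] ∩ [|B−(13, 14)|²=26]]
2. B_y = 13  [[A, B, C are collinear ⇒ -3x-15y+249=0] ∩ [|B−(13, 14)|²=26]]
   so B = (18, 13)

B = (18, 13)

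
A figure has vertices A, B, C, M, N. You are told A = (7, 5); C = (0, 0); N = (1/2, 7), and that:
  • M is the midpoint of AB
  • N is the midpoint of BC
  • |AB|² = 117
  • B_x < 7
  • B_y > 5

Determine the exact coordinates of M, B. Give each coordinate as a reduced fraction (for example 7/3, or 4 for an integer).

1. B_x = 1  [B = 2·N−C = 2·(1/2, 7)−(0, 0)]
2. B_y = 14  [B = 2·N−C = 2·(1/2, 7)−(0, 0)]
   so B = (1, 14)
3. M_x = 4  [2·M = A+B = (7, 5)+(1, 14)]
4. M_y = 19/2  [2·M = A+B = (7, 5)+(1, 14)]
   so M = (4, 19/2)

M = (4, 19/2)
B = (1, 14)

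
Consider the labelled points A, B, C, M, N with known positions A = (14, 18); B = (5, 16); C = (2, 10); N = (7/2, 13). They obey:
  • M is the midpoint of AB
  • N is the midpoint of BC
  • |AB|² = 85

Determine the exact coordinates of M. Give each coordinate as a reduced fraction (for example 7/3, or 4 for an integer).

1. M_x = 19/2  [2·M = A+B = (14, 18)+(5, 16)]
2. M_y = 17  [2·M = A+B = (14, 18)+(5, 16)]
   so M = (19/2, 17)

M = (19/2, 17)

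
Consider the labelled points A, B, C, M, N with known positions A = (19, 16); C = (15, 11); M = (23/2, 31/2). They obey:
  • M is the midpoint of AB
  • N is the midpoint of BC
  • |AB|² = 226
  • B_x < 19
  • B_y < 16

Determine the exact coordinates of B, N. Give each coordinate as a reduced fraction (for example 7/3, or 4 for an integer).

B = (4, 15)
N = (19/2, 13)

1. B_x = 4  [B = 2·M−A = 2·(23/2, 31/2)−(19, 16)]
2. B_y = 15  [B = 2·M−A = 2·(23/2, 31/2)−(19, 16)]
   so B = (4, 15)
3. N_x = 19/2  [2·N = B+C = (4, 15)+(15, 11)]
4. N_y = 13  [2·N = B+C = (4, 15)+(15, 11)]
   so N = (19/2, 13)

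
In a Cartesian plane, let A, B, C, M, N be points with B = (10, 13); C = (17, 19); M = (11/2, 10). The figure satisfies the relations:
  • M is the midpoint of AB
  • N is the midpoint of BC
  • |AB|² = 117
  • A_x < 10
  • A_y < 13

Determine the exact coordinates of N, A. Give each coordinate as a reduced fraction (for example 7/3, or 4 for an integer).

N = (27/2, 16)
A = (1, 7)

1. A_x = 1  [A = 2·M−B = 2·(11/2, 10)−(10, 13)]
2. A_y = 7  [A = 2·M−B = 2·(11/2, 10)−(10, 13)]
   so A = (1, 7)
3. N_x = 27/2  [2·N = B+C = (10, 13)+(17, 19)]
4. N_y = 16  [2·N = B+C = (10, 13)+(17, 19)]
   so N = (27/2, 16)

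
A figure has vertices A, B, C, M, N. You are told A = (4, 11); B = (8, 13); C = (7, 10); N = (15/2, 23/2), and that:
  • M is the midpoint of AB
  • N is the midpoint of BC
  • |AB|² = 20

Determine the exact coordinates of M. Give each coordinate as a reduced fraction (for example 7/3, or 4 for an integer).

M = (6, 12)

1. M_x = 6  [2·M = A+B = (4, 11)+(8, 13)]
2. M_y = 12  [2·M = A+B = (4, 11)+(8, 13)]
   so M = (6, 12)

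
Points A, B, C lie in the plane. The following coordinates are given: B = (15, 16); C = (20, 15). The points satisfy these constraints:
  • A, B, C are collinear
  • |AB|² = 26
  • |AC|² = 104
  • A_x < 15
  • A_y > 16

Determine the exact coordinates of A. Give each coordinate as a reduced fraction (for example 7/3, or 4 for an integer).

A = (10, 17)

1. A_x = 10  [[A, B, C are collinear ⇒ 1x+5y-95=0] ∩ [|A−(15, 16)|²=26]]
2. A_y = 17  [[A, B, C are collinear ⇒ 1x+5y-95=0] ∩ [|A−(15, 16)|²=26]]
   so A = (10, 17)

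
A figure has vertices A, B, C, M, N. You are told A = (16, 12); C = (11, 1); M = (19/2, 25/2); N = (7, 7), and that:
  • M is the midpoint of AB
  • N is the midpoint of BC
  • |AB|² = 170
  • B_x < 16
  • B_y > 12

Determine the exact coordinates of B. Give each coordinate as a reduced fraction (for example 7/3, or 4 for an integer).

1. B_x = 3  [B = 2·M−A = 2·(19/2, 25/2)−(16, 12)]
2. B_y = 13  [B = 2·M−A = 2·(19/2, 25/2)−(16, 12)]
   so B = (3, 13)

B = (3, 13)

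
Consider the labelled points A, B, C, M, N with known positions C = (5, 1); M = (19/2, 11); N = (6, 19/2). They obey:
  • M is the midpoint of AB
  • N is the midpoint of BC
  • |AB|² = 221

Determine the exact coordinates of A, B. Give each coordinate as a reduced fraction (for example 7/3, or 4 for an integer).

1. B_x = 7  [B = 2·N−C = 2·(6, 19/2)−(5, 1)]
2. B_y = 18  [B = 2·N−C = 2·(6, 19/2)−(5, 1)]
   so B = (7, 18)
3. A_x = 12  [A = 2·M−B = 2·(19/2, 11)−(7, 18)]
4. A_y = 4  [A = 2·M−B = 2·(19/2, 11)−(7, 18)]
   so A = (12, 4)

A = (12, 4)
B = (7, 18)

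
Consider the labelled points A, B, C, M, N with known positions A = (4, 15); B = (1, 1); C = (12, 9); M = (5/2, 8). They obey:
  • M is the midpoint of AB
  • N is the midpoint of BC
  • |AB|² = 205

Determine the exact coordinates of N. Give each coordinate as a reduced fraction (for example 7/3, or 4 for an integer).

1. N_x = 13/2  [2·N = B+C = (1, 1)+(12, 9)]
2. N_y = 5  [2·N = B+C = (1, 1)+(12, 9)]
   so N = (13/2, 5)

N = (13/2, 5)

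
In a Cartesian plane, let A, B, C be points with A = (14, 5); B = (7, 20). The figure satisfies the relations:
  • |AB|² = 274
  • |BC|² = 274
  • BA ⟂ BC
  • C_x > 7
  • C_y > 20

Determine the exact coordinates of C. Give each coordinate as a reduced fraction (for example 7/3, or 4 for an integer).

1. C_x = 22  [[BA ⟂ BC ⇒ 7x-15y+251=0] ∩ [|C−(7, 20)|²=274]]
2. C_y = 27  [[BA ⟂ BC ⇒ 7x-15y+251=0] ∩ [|C−(7, 20)|²=274]]
   so C = (22, 27)

C = (22, 27)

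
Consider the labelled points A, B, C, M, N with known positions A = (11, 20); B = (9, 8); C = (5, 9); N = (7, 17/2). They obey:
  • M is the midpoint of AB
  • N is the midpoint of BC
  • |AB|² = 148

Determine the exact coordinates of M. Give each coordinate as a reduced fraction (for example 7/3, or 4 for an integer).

M = (10, 14)

1. M_x = 10  [2·M = A+B = (11, 20)+(9, 8)]
2. M_y = 14  [2·M = A+B = (11, 20)+(9, 8)]
   so M = (10, 14)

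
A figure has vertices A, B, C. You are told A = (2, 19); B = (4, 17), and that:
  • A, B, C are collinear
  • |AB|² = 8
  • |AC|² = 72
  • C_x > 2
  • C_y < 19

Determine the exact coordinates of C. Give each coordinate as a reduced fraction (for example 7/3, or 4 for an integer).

C = (8, 13)

1. C_x = 8  [[A, B, C are collinear ⇒ 2x+2y-42=0] ∩ [|C−(2, 19)|²=72]]
2. C_y = 13  [[A, B, C are collinear ⇒ 2x+2y-42=0] ∩ [|C−(2, 19)|²=72]]
   so C = (8, 13)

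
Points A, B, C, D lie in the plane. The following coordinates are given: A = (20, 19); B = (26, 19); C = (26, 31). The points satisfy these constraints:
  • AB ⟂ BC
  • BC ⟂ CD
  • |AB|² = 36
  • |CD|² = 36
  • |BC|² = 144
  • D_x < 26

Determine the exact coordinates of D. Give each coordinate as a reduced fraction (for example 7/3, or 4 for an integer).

D = (20, 31)

1. D_x = 20  [[BC ⟂ CD ⇒ 12y-372=0] ∩ [|D−(26, 31)|²=36]]
2. D_y = 31  [[BC ⟂ CD ⇒ 12y-372=0] ∩ [|D−(26, 31)|²=36]]
   so D = (20, 31)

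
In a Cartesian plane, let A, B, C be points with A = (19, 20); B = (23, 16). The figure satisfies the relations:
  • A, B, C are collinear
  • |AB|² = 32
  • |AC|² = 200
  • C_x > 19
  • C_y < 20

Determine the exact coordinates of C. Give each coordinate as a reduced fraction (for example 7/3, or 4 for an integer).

C = (29, 10)

1. C_x = 29  [[A, B, C are collinear ⇒ 4x+4y-156=0] ∩ [|C−(19, 20)|²=200]]
2. C_y = 10  [[A, B, C are collinear ⇒ 4x+4y-156=0] ∩ [|C−(19, 20)|²=200]]
   so C = (29, 10)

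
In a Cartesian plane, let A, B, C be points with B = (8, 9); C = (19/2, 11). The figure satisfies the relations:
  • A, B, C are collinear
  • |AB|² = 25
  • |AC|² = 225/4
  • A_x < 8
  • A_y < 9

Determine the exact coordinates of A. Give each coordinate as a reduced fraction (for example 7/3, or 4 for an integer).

1. A_x = 5  [[A, B, C are collinear ⇒ -2x+3/2y+5/2=0] ∩ [|A−(8, 9)|²=25]]
2. A_y = 5  [[A, B, C are collinear ⇒ -2x+3/2y+5/2=0] ∩ [|A−(8, 9)|²=25]]
   so A = (5, 5)

A = (5, 5)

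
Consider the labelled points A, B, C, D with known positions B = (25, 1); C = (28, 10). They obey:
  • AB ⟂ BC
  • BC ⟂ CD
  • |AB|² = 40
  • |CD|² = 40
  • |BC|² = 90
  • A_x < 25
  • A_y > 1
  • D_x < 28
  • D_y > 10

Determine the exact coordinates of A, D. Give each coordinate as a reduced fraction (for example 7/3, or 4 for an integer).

1. A_x = 19  [[AB ⟂ BC ⇒ -3x-9y+84=0] ∩ [|A−(25, 1)|²=40]]
2. A_y = 3  [[AB ⟂ BC ⇒ -3x-9y+84=0] ∩ [|A−(25, 1)|²=40]]
   so A = (19, 3)
3. D_x = 22  [[BC ⟂ CD ⇒ 3x+9y-174=0] ∩ [|D−(28, 10)|²=40]]
4. D_y = 12  [[BC ⟂ CD ⇒ 3x+9y-174=0] ∩ [|D−(28, 10)|²=40]]
   so D = (22, 12)

A = (19, 3)
D = (22, 12)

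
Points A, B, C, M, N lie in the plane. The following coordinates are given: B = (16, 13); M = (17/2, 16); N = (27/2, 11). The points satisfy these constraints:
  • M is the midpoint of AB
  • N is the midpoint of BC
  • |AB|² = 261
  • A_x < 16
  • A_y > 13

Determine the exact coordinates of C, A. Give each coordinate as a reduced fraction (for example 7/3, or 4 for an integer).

1. A_x = 1  [A = 2·M−B = 2·(17/2, 16)−(16, 13)]
2. A_y = 19  [A = 2·M−B = 2·(17/2, 16)−(16, 13)]
   so A = (1, 19)
3. C_x = 11  [C = 2·N−B = 2·(27/2, 11)−(16, 13)]
4. C_y = 9  [C = 2·N−B = 2·(27/2, 11)−(16, 13)]
   so C = (11, 9)

C = (11, 9)
A = (1, 19)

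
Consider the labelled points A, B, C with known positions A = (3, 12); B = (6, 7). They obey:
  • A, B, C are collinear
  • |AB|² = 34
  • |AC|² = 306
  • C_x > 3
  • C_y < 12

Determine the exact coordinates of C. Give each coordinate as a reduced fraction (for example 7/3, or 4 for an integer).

1. C_x = 12  [[A, B, C are collinear ⇒ 5x+3y-51=0] ∩ [|C−(3, 12)|²=306]]
2. C_y = -3  [[A, B, C are collinear ⇒ 5x+3y-51=0] ∩ [|C−(3, 12)|²=306]]
   so C = (12, -3)

C = (12, -3)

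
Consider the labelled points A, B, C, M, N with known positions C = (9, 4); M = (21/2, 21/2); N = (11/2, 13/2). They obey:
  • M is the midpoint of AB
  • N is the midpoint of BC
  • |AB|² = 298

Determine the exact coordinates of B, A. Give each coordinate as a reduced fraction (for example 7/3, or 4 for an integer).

1. B_x = 2  [B = 2·N−C = 2·(11/2, 13/2)−(9, 4)]
2. B_y = 9  [B = 2·N−C = 2·(11/2, 13/2)−(9, 4)]
   so B = (2, 9)
3. A_x = 19  [A = 2·M−B = 2·(21/2, 21/2)−(2, 9)]
4. A_y = 12  [A = 2·M−B = 2·(21/2, 21/2)−(2, 9)]
   so A = (19, 12)

B = (2, 9)
A = (19, 12)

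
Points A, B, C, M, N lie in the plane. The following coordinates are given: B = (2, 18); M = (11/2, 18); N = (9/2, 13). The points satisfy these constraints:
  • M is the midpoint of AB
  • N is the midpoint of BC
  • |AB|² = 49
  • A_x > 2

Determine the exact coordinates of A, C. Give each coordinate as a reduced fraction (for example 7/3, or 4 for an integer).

A = (9, 18)
C = (7, 8)

1. A_x = 9  [A = 2·M−B = 2·(11/2, 18)−(2, 18)]
2. A_y = 18  [A = 2·M−B = 2·(11/2, 18)−(2, 18)]
   so A = (9, 18)
3. C_x = 7  [C = 2·N−B = 2·(9/2, 13)−(2, 18)]
4. C_y = 8  [C = 2·N−B = 2·(9/2, 13)−(2, 18)]
   so C = (7, 8)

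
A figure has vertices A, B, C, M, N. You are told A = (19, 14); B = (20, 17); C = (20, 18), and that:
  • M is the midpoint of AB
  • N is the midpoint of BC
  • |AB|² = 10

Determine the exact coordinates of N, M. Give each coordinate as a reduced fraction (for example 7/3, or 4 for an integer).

1. M_x = 39/2  [2·M = A+B = (19, 14)+(20, 17)]
2. M_y = 31/2  [2·M = A+B = (19, 14)+(20, 17)]
   so M = (39/2, 31/2)
3. N_x = 20  [2·N = B+C = (20, 17)+(20, 18)]
4. N_y = 35/2  [2·N = B+C = (20, 17)+(20, 18)]
   so N = (20, 35/2)

N = (20, 35/2)
M = (39/2, 31/2)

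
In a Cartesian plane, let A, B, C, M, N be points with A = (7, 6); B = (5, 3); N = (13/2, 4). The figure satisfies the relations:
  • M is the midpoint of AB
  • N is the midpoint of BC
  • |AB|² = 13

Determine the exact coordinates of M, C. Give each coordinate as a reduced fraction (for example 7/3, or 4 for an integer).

1. M_x = 6  [2·M = A+B = (7, 6)+(5, 3)]
2. M_y = 9/2  [2·M = A+B = (7, 6)+(5, 3)]
   so M = (6, 9/2)
3. C_x = 8  [C = 2·N−B = 2·(13/2, 4)−(5, 3)]
4. C_y = 5  [C = 2·N−B = 2·(13/2, 4)−(5, 3)]
   so C = (8, 5)

M = (6, 9/2)
C = (8, 5)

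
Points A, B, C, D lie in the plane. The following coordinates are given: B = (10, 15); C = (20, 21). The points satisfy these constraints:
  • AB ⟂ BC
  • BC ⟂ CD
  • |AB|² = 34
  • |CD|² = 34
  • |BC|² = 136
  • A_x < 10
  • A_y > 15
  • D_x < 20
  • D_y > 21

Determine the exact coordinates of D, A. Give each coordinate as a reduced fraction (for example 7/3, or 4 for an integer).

D = (17, 26)
A = (7, 20)

1. D_x = 17  [[BC ⟂ CD ⇒ 10x+6y-326=0] ∩ [|D−(20, 21)|²=34]]
2. D_y = 26  [[BC ⟂ CD ⇒ 10x+6y-326=0] ∩ [|D−(20, 21)|²=34]]
   so D = (17, 26)
3. A_x = 7  [[AB ⟂ BC ⇒ -10x-6y+190=0] ∩ [|A−(10, 15)|²=34]]
4. A_y = 20  [[AB ⟂ BC ⇒ -10x-6y+190=0] ∩ [|A−(10, 15)|²=34]]
   so A = (7, 20)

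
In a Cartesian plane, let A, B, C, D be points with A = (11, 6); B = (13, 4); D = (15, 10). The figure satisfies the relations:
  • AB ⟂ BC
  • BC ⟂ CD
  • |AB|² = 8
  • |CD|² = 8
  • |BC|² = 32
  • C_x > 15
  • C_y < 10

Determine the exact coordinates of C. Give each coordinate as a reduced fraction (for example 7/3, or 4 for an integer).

C = (17, 8)

1. C_x = 17  [[AB ⟂ BC ⇒ 2x-2y-18=0] ∩ [|C−(15, 10)|²=8]]
2. C_y = 8  [[AB ⟂ BC ⇒ 2x-2y-18=0] ∩ [|C−(15, 10)|²=8]]
   so C = (17, 8)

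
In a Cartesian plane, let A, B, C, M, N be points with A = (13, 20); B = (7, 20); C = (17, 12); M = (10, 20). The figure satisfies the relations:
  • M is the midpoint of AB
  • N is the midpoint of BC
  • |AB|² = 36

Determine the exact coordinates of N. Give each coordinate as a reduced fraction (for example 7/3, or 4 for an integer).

1. N_x = 12  [2·N = B+C = (7, 20)+(17, 12)]
2. N_y = 16  [2·N = B+C = (7, 20)+(17, 12)]
   so N = (12, 16)

N = (12, 16)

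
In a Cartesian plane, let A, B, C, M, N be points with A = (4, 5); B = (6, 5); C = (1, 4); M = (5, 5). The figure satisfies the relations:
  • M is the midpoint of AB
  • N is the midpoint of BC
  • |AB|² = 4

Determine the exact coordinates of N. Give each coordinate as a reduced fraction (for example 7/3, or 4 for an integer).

1. N_x = 7/2  [2·N = B+C = (6, 5)+(1, 4)]
2. N_y = 9/2  [2·N = B+C = (6, 5)+(1, 4)]
   so N = (7/2, 9/2)

N = (7/2, 9/2)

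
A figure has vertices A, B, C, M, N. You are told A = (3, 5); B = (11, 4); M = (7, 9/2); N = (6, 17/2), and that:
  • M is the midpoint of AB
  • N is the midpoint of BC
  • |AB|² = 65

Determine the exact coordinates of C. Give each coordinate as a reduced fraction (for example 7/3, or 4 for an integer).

1. C_x = 1  [C = 2·N−B = 2·(6, 17/2)−(11, 4)]
2. C_y = 13  [C = 2·N−B = 2·(6, 17/2)−(11, 4)]
   so C = (1, 13)

C = (1, 13)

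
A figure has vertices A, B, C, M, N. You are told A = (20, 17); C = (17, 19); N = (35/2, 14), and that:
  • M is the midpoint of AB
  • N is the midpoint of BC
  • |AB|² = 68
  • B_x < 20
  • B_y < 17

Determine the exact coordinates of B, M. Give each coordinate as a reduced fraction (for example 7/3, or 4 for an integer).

1. B_x = 18  [B = 2·N−C = 2·(35/2, 14)−(17, 19)]
2. B_y = 9  [B = 2·N−C = 2·(35/2, 14)−(17, 19)]
   so B = (18, 9)
3. M_x = 19  [2·M = A+B = (20, 17)+(18, 9)]
4. M_y = 13  [2·M = A+B = (20, 17)+(18, 9)]
   so M = (19, 13)

B = (18, 9)
M = (19, 13)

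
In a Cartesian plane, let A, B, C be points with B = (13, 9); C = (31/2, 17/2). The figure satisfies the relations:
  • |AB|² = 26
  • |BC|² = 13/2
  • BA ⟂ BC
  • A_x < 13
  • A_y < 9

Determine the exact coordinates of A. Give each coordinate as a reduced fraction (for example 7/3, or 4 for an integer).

1. A_x = 12  [[BA ⟂ BC ⇒ 5/2x-1/2y-28=0] ∩ [|A−(13, 9)|²=26]]
2. A_y = 4  [[BA ⟂ BC ⇒ 5/2x-1/2y-28=0] ∩ [|A−(13, 9)|²=26]]
   so A = (12, 4)

A = (12, 4)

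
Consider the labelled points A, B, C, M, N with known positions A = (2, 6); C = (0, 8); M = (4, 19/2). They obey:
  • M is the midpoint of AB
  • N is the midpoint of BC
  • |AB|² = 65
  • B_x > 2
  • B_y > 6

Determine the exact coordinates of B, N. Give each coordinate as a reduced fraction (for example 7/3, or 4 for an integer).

1. B_x = 6  [B = 2·M−A = 2·(4, 19/2)−(2, 6)]
2. B_y = 13  [B = 2·M−A = 2·(4, 19/2)−(2, 6)]
   so B = (6, 13)
3. N_x = 3  [2·N = B+C = (6, 13)+(0, 8)]
4. N_y = 21/2  [2·N = B+C = (6, 13)+(0, 8)]
   so N = (3, 21/2)

B = (6, 13)
N = (3, 21/2)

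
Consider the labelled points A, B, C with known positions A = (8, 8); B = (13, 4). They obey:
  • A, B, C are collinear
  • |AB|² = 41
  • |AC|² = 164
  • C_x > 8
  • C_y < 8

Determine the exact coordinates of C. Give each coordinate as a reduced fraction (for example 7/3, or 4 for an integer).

C = (18, 0)

1. C_x = 18  [[A, B, C are collinear ⇒ 4x+5y-72=0] ∩ [|C−(8, 8)|²=164]]
2. C_y = 0  [[A, B, C are collinear ⇒ 4x+5y-72=0] ∩ [|C−(8, 8)|²=164]]
   so C = (18, 0)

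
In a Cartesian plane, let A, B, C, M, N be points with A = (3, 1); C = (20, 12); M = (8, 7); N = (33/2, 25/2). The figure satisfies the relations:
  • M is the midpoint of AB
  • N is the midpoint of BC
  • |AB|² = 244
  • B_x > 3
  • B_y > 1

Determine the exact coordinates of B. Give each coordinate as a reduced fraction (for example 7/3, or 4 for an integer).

B = (13, 13)

1. B_x = 13  [B = 2·M−A = 2·(8, 7)−(3, 1)]
2. B_y = 13  [B = 2·M−A = 2·(8, 7)−(3, 1)]
   so B = (13, 13)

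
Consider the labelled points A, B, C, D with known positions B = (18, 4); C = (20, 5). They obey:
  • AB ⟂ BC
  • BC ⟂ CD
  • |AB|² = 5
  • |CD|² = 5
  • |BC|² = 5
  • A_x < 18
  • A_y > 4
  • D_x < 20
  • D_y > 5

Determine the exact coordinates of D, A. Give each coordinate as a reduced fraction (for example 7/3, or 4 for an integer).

D = (19, 7)
A = (17, 6)

1. D_x = 19  [[BC ⟂ CD ⇒ 2x+1y-45=0] ∩ [|D−(20, 5)|²=5]]
2. D_y = 7  [[BC ⟂ CD ⇒ 2x+1y-45=0] ∩ [|D−(20, 5)|²=5]]
   so D = (19, 7)
3. A_x = 17  [[AB ⟂ BC ⇒ -2x-1y+40=0] ∩ [|A−(18, 4)|²=5]]
4. A_y = 6  [[AB ⟂ BC ⇒ -2x-1y+40=0] ∩ [|A−(18, 4)|²=5]]
   so A = (17, 6)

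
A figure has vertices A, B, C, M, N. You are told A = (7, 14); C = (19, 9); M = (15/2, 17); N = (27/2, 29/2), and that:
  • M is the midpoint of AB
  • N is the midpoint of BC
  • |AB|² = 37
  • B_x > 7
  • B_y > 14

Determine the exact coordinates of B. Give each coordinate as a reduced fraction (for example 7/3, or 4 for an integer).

1. B_x = 8  [B = 2·M−A = 2·(15/2, 17)−(7, 14)]
2. B_y = 20  [B = 2·M−A = 2·(15/2, 17)−(7, 14)]
   so B = (8, 20)

B = (8, 20)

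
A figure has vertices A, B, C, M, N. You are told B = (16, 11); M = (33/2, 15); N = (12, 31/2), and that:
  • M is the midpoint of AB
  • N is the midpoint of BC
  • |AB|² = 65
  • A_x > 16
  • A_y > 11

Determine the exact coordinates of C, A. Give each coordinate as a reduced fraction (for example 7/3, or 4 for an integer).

C = (8, 20)
A = (17, 19)

1. A_x = 17  [A = 2·M−B = 2·(33/2, 15)−(16, 11)]
2. A_y = 19  [A = 2·M−B = 2·(33/2, 15)−(16, 11)]
   so A = (17, 19)
3. C_x = 8  [C = 2·N−B = 2·(12, 31/2)−(16, 11)]
4. C_y = 20  [C = 2·N−B = 2·(12, 31/2)−(16, 11)]
   so C = (8, 20)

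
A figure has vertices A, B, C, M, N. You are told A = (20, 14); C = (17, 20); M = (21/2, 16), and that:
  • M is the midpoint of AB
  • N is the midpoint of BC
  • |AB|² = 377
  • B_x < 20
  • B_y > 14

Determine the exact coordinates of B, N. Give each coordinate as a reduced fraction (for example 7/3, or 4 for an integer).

1. B_x = 1  [B = 2·M−A = 2·(21/2, 16)−(20, 14)]
2. B_y = 18  [B = 2·M−A = 2·(21/2, 16)−(20, 14)]
   so B = (1, 18)
3. N_x = 9  [2·N = B+C = (1, 18)+(17, 20)]
4. N_y = 19  [2·N = B+C = (1, 18)+(17, 20)]
   so N = (9, 19)

B = (1, 18)
N = (9, 19)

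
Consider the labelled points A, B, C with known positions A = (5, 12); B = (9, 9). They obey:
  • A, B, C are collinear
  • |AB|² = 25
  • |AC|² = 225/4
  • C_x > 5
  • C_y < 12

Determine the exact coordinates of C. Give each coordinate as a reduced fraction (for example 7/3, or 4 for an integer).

C = (11, 15/2)

1. C_x = 11  [[A, B, C are collinear ⇒ 3x+4y-63=0] ∩ [|C−(5, 12)|²=225/4]]
2. C_y = 15/2  [[A, B, C are collinear ⇒ 3x+4y-63=0] ∩ [|C−(5, 12)|²=225/4]]
   so C = (11, 15/2)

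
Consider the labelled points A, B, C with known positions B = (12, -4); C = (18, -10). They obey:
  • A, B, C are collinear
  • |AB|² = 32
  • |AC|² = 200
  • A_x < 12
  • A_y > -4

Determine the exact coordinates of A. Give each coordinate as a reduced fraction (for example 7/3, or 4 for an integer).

A = (8, 0)

1. A_x = 8  [[A, B, C are collinear ⇒ 6x+6y-48=0] ∩ [|A−(12, -4)|²=32]]
2. A_y = 0  [[A, B, C are collinear ⇒ 6x+6y-48=0] ∩ [|A−(12, -4)|²=32]]
   so A = (8, 0)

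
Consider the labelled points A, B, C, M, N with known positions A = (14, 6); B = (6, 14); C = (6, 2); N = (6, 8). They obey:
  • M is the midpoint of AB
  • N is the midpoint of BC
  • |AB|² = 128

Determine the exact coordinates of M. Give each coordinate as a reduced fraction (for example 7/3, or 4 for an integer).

1. M_x = 10  [2·M = A+B = (14, 6)+(6, 14)]
2. M_y = 10  [2·M = A+B = (14, 6)+(6, 14)]
   so M = (10, 10)

M = (10, 10)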